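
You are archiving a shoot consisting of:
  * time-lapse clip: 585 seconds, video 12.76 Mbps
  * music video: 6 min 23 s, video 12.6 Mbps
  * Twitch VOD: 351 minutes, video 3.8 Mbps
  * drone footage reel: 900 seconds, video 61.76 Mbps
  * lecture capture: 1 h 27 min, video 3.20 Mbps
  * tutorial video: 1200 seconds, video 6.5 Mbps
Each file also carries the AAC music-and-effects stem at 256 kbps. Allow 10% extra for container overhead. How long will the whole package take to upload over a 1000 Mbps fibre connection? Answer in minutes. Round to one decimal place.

Audio: 256 kbps = 0.256 Mbps.
time-lapse clip: 13.016 Mbps × 585 s × 1.10 = 8375.8 Mb
music video: 12.856 Mbps × 383 s × 1.10 = 5416.2 Mb
Twitch VOD: 4.056 Mbps × 21060 s × 1.10 = 93961.3 Mb
drone footage reel: 62.016 Mbps × 900 s × 1.10 = 61395.8 Mb
lecture capture: 3.456 Mbps × 5220 s × 1.10 = 19844.4 Mb
tutorial video: 6.756 Mbps × 1200 s × 1.10 = 8917.9 Mb
Total: 197911.4 Mb = 24738.9 MB.
At 1000 Mbps: 197911.4 / 1000 = 198 s ≈ 3.3 minutes.

3.3 minutes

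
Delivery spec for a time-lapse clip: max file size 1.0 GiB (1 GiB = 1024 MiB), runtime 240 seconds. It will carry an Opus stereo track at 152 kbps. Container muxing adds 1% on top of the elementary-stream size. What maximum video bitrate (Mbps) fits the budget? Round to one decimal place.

Budget: 1.0 GiB = 8589.9 Mb.
Stream payload after overhead: 8589.9 / 1.01 = 8504.9 Mb.
Total bitrate budget: 8504.9 Mb / 240 s = 35.437 Mbps.
Audio: 152 kbps = 0.152 Mbps.
Video: 35.437 − 0.152 = 35.285 Mbps.

35.3 Mbps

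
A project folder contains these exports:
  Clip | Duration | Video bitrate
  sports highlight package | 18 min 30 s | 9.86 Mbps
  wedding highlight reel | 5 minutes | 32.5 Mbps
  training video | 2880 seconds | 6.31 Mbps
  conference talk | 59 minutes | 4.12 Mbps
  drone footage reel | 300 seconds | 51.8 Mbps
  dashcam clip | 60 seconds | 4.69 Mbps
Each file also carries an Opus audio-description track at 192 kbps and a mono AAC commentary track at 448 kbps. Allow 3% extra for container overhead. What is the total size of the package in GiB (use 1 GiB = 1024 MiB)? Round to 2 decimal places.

Audio total: 192 + 448 = 640 kbps = 0.640 Mbps.
sports highlight package: 10.500 Mbps × 1110 s × 1.03 = 12004.6 Mb
wedding highlight reel: 33.140 Mbps × 300 s × 1.03 = 10240.3 Mb
training video: 6.950 Mbps × 2880 s × 1.03 = 20616.5 Mb
conference talk: 4.760 Mbps × 3540 s × 1.03 = 17355.9 Mb
drone footage reel: 52.440 Mbps × 300 s × 1.03 = 16204.0 Mb
dashcam clip: 5.330 Mbps × 60 s × 1.03 = 329.4 Mb
Total: 76750.7 Mb = 9593.8 MB.
= 8.935 GiB.

8.93 GiB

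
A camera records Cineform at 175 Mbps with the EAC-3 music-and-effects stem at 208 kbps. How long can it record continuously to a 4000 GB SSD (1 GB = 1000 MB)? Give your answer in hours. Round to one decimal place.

Audio: 208 kbps = 0.208 Mbps.
Total bitrate: 175 + 0.208 = 175.208 Mbps.
Capacity: 4000 GB = 32,000,000 Mb.
Recording time: 32,000,000 / 175.208 = 182,640 s ≈ 50.7 hours.

50.7 hours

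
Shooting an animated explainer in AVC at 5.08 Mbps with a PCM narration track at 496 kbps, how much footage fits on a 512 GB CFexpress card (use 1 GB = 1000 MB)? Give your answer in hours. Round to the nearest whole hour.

204 hours

Audio: 496 kbps = 0.496 Mbps.
Total bitrate: 5.08 + 0.496 = 5.576 Mbps.
Capacity: 512 GB = 4,096,000 Mb.
Recording time: 4,096,000 / 5.576 = 734,577 s ≈ 204 hours.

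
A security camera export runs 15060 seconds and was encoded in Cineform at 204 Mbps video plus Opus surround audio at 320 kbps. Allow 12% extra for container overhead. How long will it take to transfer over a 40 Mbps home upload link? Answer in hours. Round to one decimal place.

23.9 hours

Audio: 320 kbps = 0.320 Mbps.
Total bitrate: 204.320 Mbps.
File: 204.320 Mbps × 15060 s = 3077059.2 Mb.
With 12% container overhead: ×1.12. → 3446306.3 Mb.
At 40 Mbps: 3446306.3 / 40 = 86157.7 s ≈ 23.9 hours.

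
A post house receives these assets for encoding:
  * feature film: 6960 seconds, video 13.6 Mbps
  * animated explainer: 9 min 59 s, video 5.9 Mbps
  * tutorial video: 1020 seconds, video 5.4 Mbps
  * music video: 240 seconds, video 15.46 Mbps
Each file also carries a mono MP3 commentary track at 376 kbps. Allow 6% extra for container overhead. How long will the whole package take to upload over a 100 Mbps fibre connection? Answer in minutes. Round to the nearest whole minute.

Audio: 376 kbps = 0.376 Mbps.
feature film: 13.976 Mbps × 6960 s × 1.06 = 103109.3 Mb
animated explainer: 6.276 Mbps × 599 s × 1.06 = 3984.9 Mb
tutorial video: 5.776 Mbps × 1020 s × 1.06 = 6245.0 Mb
music video: 15.836 Mbps × 240 s × 1.06 = 4028.7 Mb
Total: 117367.9 Mb = 14671.0 MB.
At 100 Mbps: 117367.9 / 100 = 1174 s ≈ 19.6 minutes.

20 minutes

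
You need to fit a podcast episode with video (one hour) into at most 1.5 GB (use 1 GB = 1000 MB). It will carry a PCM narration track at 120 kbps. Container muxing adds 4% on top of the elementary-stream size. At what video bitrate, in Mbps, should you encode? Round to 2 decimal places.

Budget: 1.5 GB = 12000.0 Mb.
Stream payload after overhead: 12000.0 / 1.04 = 11538.5 Mb.
1 h = 3600 s
Total bitrate budget: 11538.5 Mb / 3600 s = 3.205 Mbps.
Audio: 120 kbps = 0.120 Mbps.
Video: 3.205 − 0.120 = 3.085 Mbps.

3.09 Mbps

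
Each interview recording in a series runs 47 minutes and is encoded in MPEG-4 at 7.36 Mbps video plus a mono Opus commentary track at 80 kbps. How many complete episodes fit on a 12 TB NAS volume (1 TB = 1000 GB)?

47 min = 2820 s
Audio: 80 kbps = 0.080 Mbps.
Total bitrate: 7.440 Mbps.
Per item: 7.440 Mbps × 2820 s = 20,981 Mb = 2,623 MB.
Capacity: 12 TB = 96,000,000 Mb; 4575.61 items → 4575 complete.

4575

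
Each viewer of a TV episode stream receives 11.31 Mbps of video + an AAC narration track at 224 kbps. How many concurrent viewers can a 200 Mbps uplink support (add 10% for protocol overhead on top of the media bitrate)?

Audio: 224 kbps = 0.224 Mbps.
Per-viewer media rate: 11.534 Mbps.
On the wire with 10% overhead: 12.687 Mbps.
200 Mbps = 200.0 Mbps; 200.0 / 12.687 = 15.76 → 15 viewers.

15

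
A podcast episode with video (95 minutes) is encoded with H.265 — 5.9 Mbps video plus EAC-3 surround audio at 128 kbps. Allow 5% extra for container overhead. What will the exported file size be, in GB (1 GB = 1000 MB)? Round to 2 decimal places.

95 min = 5700 s
Audio: 128 kbps = 0.128 Mbps.
Total bitrate: 5.9 + 0.128 = 6.028 Mbps.
Stream data: 6.028 Mbps × 5700 s = 34359.6 Mb.
With 5% container overhead: ×1.05.
36,078 Mb ÷ 8 = 4,510 MB → 4.510 GB.

4.51 GB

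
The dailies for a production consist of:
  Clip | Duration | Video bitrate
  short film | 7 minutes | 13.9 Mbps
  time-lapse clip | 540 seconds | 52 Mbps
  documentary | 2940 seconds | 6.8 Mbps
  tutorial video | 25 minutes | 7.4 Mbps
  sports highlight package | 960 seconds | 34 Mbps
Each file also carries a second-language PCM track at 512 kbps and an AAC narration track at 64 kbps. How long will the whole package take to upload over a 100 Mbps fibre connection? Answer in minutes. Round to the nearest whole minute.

17 minutes

Audio total: 512 + 64 = 576 kbps = 0.576 Mbps.
short film: 14.476 Mbps × 420 s = 6079.9 Mb
time-lapse clip: 52.576 Mbps × 540 s = 28391.0 Mb
documentary: 7.376 Mbps × 2940 s = 21685.4 Mb
tutorial video: 7.976 Mbps × 1500 s = 11964.0 Mb
sports highlight package: 34.576 Mbps × 960 s = 33193.0 Mb
Total: 101313.4 Mb = 12664.2 MB.
At 100 Mbps: 101313.4 / 100 = 1013 s ≈ 16.9 minutes.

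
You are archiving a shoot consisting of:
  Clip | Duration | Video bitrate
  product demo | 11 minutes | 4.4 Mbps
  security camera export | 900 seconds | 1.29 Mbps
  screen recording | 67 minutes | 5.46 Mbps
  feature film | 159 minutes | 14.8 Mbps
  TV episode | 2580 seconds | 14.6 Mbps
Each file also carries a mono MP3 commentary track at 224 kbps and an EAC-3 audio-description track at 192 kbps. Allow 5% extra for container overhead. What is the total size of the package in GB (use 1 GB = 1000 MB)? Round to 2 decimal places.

Audio total: 224 + 192 = 416 kbps = 0.416 Mbps.
product demo: 4.816 Mbps × 660 s × 1.05 = 3337.5 Mb
security camera export: 1.706 Mbps × 900 s × 1.05 = 1612.2 Mb
screen recording: 5.876 Mbps × 4020 s × 1.05 = 24802.6 Mb
feature film: 15.216 Mbps × 9540 s × 1.05 = 152418.7 Mb
TV episode: 15.016 Mbps × 2580 s × 1.05 = 40678.3 Mb
Total: 222849.3 Mb = 27856.2 MB.
= 27.86 GB.

27.86 GB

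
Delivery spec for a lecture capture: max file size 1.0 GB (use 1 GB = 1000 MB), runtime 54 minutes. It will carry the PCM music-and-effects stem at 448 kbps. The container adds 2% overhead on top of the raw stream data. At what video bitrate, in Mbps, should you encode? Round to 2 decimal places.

1.97 Mbps

Budget: 1.0 GB = 8000.0 Mb.
Stream payload after overhead: 8000.0 / 1.02 = 7843.1 Mb.
54 min = 3240 s
Total bitrate budget: 7843.1 Mb / 3240 s = 2.421 Mbps.
Audio: 448 kbps = 0.448 Mbps.
Video: 2.421 − 0.448 = 1.973 Mbps.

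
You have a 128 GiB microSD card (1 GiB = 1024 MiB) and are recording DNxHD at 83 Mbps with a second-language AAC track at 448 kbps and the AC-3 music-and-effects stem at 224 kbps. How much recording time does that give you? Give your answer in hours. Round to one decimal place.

3.7 hours

Audio total: 448 + 224 = 672 kbps = 0.672 Mbps.
Total bitrate: 83 + 0.672 = 83.672 Mbps.
Capacity: 128 GiB = 1,099,512 Mb.
Recording time: 1,099,512 / 83.672 = 13,141 s ≈ 3.65 hours.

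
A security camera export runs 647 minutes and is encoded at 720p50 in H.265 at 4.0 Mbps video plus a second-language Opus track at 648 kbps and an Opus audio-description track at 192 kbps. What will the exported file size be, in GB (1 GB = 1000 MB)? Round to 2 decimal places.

647 min = 38820 s
Audio total: 648 + 192 = 840 kbps = 0.840 Mbps.
Total bitrate: 4.0 + 0.840 = 4.840 Mbps.
Stream data: 4.840 Mbps × 38820 s = 187888.8 Mb.
187,889 Mb ÷ 8 = 23,486 MB → 23.49 GB.

23.49 GB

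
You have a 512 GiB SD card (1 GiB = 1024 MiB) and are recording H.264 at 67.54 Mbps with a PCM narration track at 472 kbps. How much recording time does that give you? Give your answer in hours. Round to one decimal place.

18.0 hours

Audio: 472 kbps = 0.472 Mbps.
Total bitrate: 67.54 + 0.472 = 68.012 Mbps.
Capacity: 512 GiB = 4,398,047 Mb.
Recording time: 4,398,047 / 68.012 = 64,666 s ≈ 18.0 hours.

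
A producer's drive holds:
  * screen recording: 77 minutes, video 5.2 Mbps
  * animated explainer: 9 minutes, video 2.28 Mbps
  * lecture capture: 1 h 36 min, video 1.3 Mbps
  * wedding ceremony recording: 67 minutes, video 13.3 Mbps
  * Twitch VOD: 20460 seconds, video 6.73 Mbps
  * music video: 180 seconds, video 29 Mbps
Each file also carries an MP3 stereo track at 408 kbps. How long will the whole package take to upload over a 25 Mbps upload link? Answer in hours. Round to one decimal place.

2.7 hours

Audio: 408 kbps = 0.408 Mbps.
screen recording: 5.608 Mbps × 4620 s = 25909.0 Mb
animated explainer: 2.688 Mbps × 540 s = 1451.5 Mb
lecture capture: 1.708 Mbps × 5760 s = 9838.1 Mb
wedding ceremony recording: 13.708 Mbps × 4020 s = 55106.2 Mb
Twitch VOD: 7.138 Mbps × 20460 s = 146043.5 Mb
music video: 29.408 Mbps × 180 s = 5293.4 Mb
Total: 243641.6 Mb = 30455.2 MB.
At 25 Mbps: 243641.6 / 25 = 9746 s ≈ 2.71 hours.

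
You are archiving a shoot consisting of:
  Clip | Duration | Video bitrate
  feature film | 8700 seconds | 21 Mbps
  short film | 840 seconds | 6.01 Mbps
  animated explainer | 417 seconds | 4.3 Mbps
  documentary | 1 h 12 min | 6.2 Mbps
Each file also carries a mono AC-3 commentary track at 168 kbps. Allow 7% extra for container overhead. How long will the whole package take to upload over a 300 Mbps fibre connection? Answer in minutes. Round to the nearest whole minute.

13 minutes

Audio: 168 kbps = 0.168 Mbps.
feature film: 21.168 Mbps × 8700 s × 1.07 = 197052.9 Mb
short film: 6.178 Mbps × 840 s × 1.07 = 5552.8 Mb
animated explainer: 4.468 Mbps × 417 s × 1.07 = 1993.6 Mb
documentary: 6.368 Mbps × 4320 s × 1.07 = 29435.4 Mb
Total: 234034.7 Mb = 29254.3 MB.
At 300 Mbps: 234034.7 / 300 = 780 s ≈ 13 minutes.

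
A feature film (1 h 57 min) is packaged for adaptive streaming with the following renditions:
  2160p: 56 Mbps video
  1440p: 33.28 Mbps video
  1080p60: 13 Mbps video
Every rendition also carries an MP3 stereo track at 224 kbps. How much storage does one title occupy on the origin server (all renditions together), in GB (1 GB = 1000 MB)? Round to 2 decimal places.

1 h 57 min = 117 min = 7020 s
Audio: 224 kbps = 0.224 Mbps.
Sum of rendition bitrates: (56+0.224) + (33.28+0.224) + (13+0.224) = 102.952 Mbps.
× 7020 s = 722,723 Mb = 90,340 MB = 90.34 GB.

90.34 GB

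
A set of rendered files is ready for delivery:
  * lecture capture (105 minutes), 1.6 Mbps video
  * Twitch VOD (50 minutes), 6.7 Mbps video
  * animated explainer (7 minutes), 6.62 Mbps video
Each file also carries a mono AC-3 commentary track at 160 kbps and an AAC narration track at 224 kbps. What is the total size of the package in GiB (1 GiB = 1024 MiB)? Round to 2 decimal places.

Audio total: 160 + 224 = 384 kbps = 0.384 Mbps.
lecture capture: 1.984 Mbps × 6300 s = 12499.2 Mb
Twitch VOD: 7.084 Mbps × 3000 s = 21252.0 Mb
animated explainer: 7.004 Mbps × 420 s = 2941.7 Mb
Total: 36692.9 Mb = 4586.6 MB.
= 4.272 GiB.

4.27 GiB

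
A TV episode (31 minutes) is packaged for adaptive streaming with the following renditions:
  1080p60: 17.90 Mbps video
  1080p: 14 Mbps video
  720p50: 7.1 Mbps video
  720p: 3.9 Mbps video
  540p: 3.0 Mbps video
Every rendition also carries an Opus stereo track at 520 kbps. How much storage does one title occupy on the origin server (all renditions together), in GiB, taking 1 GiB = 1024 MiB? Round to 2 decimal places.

31 min = 1860 s
Audio: 520 kbps = 0.520 Mbps.
Sum of rendition bitrates: (17.90+0.520) + (14+0.520) + (7.1+0.520) + (3.9+0.520) + (3.0+0.520) = 48.500 Mbps.
× 1860 s = 90,210 Mb = 11,276 MB = 10.50 GiB.

10.50 GiB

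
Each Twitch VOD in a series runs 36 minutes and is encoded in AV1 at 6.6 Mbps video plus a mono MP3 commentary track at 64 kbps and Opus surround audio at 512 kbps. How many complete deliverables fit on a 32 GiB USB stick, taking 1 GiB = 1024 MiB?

36 min = 2160 s
Audio total: 64 + 512 = 576 kbps = 0.576 Mbps.
Total bitrate: 7.176 Mbps.
Per item: 7.176 Mbps × 2160 s = 15,500 Mb = 1,938 MB.
Capacity: 32 GiB = 274,878 Mb; 17.73 items → 17 complete.

17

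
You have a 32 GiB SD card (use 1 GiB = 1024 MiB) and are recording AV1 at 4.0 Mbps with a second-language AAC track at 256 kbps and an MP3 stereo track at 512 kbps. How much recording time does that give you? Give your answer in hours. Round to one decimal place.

16.0 hours

Audio total: 256 + 512 = 768 kbps = 0.768 Mbps.
Total bitrate: 4.0 + 0.768 = 4.768 Mbps.
Capacity: 32 GiB = 274,878 Mb.
Recording time: 274,878 / 4.768 = 57,651 s ≈ 16.0 hours.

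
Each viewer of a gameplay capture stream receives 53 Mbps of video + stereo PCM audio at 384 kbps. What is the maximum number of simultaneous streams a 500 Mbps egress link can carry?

Audio: 384 kbps = 0.384 Mbps.
Per-viewer media rate: 53.384 Mbps.
500 Mbps = 500.0 Mbps; 500.0 / 53.384 = 9.37 → 9 viewers.

9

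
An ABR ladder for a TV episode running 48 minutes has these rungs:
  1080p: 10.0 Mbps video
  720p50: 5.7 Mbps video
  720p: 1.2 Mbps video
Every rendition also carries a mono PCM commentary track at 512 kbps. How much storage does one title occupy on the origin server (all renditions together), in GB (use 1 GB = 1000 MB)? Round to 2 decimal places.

48 min = 2880 s
Audio: 512 kbps = 0.512 Mbps.
Sum of rendition bitrates: (10.0+0.512) + (5.7+0.512) + (1.2+0.512) = 18.436 Mbps.
× 2880 s = 53,096 Mb = 6,637 MB = 6.637 GB.

6.64 GB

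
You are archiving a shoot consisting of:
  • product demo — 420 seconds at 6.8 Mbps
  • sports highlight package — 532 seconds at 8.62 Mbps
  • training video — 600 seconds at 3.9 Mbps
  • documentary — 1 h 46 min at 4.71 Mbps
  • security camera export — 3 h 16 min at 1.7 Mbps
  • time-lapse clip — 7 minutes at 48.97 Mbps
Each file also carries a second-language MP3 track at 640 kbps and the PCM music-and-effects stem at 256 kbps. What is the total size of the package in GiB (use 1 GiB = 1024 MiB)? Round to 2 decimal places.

11.44 GiB

Audio total: 640 + 256 = 896 kbps = 0.896 Mbps.
product demo: 7.696 Mbps × 420 s = 3232.3 Mb
sports highlight package: 9.516 Mbps × 532 s = 5062.5 Mb
training video: 4.796 Mbps × 600 s = 2877.6 Mb
documentary: 5.606 Mbps × 6360 s = 35654.2 Mb
security camera export: 2.596 Mbps × 11760 s = 30529.0 Mb
time-lapse clip: 49.866 Mbps × 420 s = 20943.7 Mb
Total: 98299.3 Mb = 12287.4 MB.
= 11.44 GiB.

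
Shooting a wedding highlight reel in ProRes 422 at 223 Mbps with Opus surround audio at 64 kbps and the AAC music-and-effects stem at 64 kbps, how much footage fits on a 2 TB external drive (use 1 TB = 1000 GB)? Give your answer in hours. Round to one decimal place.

19.9 hours

Audio total: 64 + 64 = 128 kbps = 0.128 Mbps.
Total bitrate: 223 + 0.128 = 223.128 Mbps.
Capacity: 2 TB = 16,000,000 Mb.
Recording time: 16,000,000 / 223.128 = 71,708 s ≈ 19.9 hours.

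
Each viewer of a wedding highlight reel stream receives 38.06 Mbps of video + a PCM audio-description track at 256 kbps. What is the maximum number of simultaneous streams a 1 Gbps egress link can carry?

26

Audio: 256 kbps = 0.256 Mbps.
Per-viewer media rate: 38.316 Mbps.
1 Gbps = 1,000 Mbps; 1,000 / 38.316 = 26.10 → 26 viewers.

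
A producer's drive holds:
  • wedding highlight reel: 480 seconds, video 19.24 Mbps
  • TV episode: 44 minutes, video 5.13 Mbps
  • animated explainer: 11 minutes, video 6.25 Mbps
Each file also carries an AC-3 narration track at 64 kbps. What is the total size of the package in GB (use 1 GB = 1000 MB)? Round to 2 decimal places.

Audio: 64 kbps = 0.064 Mbps.
wedding highlight reel: 19.304 Mbps × 480 s = 9265.9 Mb
TV episode: 5.194 Mbps × 2640 s = 13712.2 Mb
animated explainer: 6.314 Mbps × 660 s = 4167.2 Mb
Total: 27145.3 Mb = 3393.2 MB.
= 3.393 GB.

3.39 GB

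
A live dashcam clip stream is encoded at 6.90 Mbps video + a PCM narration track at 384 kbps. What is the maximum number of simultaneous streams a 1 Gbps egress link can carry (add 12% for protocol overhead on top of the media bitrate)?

Audio: 384 kbps = 0.384 Mbps.
Per-viewer media rate: 7.284 Mbps.
On the wire with 12% overhead: 8.158 Mbps.
1 Gbps = 1,000 Mbps; 1,000 / 8.158 = 122.58 → 122 viewers.

122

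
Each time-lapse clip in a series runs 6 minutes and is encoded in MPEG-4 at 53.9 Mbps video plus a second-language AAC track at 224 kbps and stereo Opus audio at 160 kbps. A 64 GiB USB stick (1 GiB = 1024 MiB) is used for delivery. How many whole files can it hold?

6 min = 360 s
Audio total: 224 + 160 = 384 kbps = 0.384 Mbps.
Total bitrate: 54.284 Mbps.
Per item: 54.284 Mbps × 360 s = 19,542 Mb = 2,443 MB.
Capacity: 64 GiB = 549,756 Mb; 28.13 items → 28 complete.

28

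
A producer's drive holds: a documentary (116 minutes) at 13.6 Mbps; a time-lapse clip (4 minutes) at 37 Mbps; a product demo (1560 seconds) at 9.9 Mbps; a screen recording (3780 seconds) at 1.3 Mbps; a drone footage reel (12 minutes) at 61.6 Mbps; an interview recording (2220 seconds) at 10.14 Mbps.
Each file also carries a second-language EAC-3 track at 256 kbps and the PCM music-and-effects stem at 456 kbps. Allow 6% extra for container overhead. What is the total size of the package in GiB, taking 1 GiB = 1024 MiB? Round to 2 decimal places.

24.90 GiB

Audio total: 256 + 456 = 712 kbps = 0.712 Mbps.
documentary: 14.312 Mbps × 6960 s × 1.06 = 105588.2 Mb
time-lapse clip: 37.712 Mbps × 240 s × 1.06 = 9593.9 Mb
product demo: 10.612 Mbps × 1560 s × 1.06 = 17548.0 Mb
screen recording: 2.012 Mbps × 3780 s × 1.06 = 8061.7 Mb
drone footage reel: 62.312 Mbps × 720 s × 1.06 = 47556.5 Mb
interview recording: 10.852 Mbps × 2220 s × 1.06 = 25536.9 Mb
Total: 213885.3 Mb = 26735.7 MB.
= 24.90 GiB.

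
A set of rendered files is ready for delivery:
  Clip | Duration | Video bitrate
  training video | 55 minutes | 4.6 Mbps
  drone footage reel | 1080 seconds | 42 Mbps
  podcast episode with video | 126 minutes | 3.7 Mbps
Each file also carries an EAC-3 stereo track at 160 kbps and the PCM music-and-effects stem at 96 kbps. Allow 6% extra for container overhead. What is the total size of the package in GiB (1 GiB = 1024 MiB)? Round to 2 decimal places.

Audio total: 160 + 96 = 256 kbps = 0.256 Mbps.
training video: 4.856 Mbps × 3300 s × 1.06 = 16986.3 Mb
drone footage reel: 42.256 Mbps × 1080 s × 1.06 = 48374.7 Mb
podcast episode with video: 3.956 Mbps × 7560 s × 1.06 = 31701.8 Mb
Total: 97062.8 Mb = 12132.8 MB.
= 11.30 GiB.

11.30 GiB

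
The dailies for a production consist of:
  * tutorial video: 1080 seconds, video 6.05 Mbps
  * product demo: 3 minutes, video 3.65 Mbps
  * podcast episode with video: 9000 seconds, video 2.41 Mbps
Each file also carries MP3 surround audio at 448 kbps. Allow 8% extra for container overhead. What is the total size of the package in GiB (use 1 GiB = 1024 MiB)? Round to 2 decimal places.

Audio: 448 kbps = 0.448 Mbps.
tutorial video: 6.498 Mbps × 1080 s × 1.08 = 7579.3 Mb
product demo: 4.098 Mbps × 180 s × 1.08 = 796.7 Mb
podcast episode with video: 2.858 Mbps × 9000 s × 1.08 = 27779.8 Mb
Total: 36155.7 Mb = 4519.5 MB.
= 4.209 GiB.

4.21 GiB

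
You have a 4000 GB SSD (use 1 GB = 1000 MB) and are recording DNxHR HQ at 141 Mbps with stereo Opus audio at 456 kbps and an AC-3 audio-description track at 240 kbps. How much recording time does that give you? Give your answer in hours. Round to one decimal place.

62.7 hours

Audio total: 456 + 240 = 696 kbps = 0.696 Mbps.
Total bitrate: 141 + 0.696 = 141.696 Mbps.
Capacity: 4000 GB = 32,000,000 Mb.
Recording time: 32,000,000 / 141.696 = 225,836 s ≈ 62.7 hours.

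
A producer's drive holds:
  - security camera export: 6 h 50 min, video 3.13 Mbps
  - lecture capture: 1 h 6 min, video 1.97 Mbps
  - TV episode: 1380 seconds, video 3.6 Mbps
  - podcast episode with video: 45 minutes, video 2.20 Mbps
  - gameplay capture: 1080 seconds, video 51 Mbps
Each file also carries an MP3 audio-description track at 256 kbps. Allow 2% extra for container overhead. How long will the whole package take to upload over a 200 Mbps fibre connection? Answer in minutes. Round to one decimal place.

Audio: 256 kbps = 0.256 Mbps.
security camera export: 3.386 Mbps × 24600 s × 1.02 = 84961.5 Mb
lecture capture: 2.226 Mbps × 3960 s × 1.02 = 8991.3 Mb
TV episode: 3.856 Mbps × 1380 s × 1.02 = 5427.7 Mb
podcast episode with video: 2.456 Mbps × 2700 s × 1.02 = 6763.8 Mb
gameplay capture: 51.256 Mbps × 1080 s × 1.02 = 56463.6 Mb
Total: 162607.9 Mb = 20326.0 MB.
At 200 Mbps: 162607.9 / 200 = 813 s ≈ 13.6 minutes.

13.6 minutes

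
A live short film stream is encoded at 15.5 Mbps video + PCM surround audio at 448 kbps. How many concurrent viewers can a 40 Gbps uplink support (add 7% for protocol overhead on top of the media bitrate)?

2344

Audio: 448 kbps = 0.448 Mbps.
Per-viewer media rate: 15.948 Mbps.
On the wire with 7% overhead: 17.064 Mbps.
40 Gbps = 40,000 Mbps; 40,000 / 17.064 = 2344.07 → 2344 viewers.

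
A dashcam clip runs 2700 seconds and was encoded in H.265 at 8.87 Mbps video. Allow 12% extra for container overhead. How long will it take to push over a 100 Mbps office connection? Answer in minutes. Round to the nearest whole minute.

File: 8.870 Mbps × 2700 s = 23949.0 Mb.
With 12% container overhead: ×1.12. → 26822.9 Mb.
At 100 Mbps: 26822.9 / 100 = 268.2 s ≈ 4.47 minutes.

4 minutes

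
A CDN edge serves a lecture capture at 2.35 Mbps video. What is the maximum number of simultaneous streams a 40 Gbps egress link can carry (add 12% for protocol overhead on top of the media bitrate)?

15197

On the wire with 12% overhead: 2.632 Mbps.
40 Gbps = 40,000 Mbps; 40,000 / 2.632 = 15197.57 → 15197 viewers.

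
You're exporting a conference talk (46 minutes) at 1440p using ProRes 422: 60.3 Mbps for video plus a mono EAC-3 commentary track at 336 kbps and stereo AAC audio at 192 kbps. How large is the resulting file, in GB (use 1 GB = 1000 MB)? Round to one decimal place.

21.0 GB

46 min = 2760 s
Audio total: 336 + 192 = 528 kbps = 0.528 Mbps.
Total bitrate: 60.3 + 0.528 = 60.828 Mbps.
Stream data: 60.828 Mbps × 2760 s = 167885.3 Mb.
167,885 Mb ÷ 8 = 20,986 MB → 20.99 GB.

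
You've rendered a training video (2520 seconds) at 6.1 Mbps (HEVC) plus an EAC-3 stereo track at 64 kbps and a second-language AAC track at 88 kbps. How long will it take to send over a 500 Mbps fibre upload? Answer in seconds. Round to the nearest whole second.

32 seconds

Audio total: 64 + 88 = 152 kbps = 0.152 Mbps.
Total bitrate: 6.252 Mbps.
File: 6.252 Mbps × 2520 s = 15755.0 Mb.
At 500 Mbps: 15755.0 / 500 = 31.5 s ≈ 31.5 seconds.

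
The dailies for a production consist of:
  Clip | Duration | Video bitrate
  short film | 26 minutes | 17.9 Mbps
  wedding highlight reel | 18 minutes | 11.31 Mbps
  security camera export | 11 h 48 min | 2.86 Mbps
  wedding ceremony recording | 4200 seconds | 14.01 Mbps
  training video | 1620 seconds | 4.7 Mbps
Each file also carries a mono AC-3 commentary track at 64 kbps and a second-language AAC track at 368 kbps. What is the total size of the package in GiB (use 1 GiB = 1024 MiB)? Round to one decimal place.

Audio total: 64 + 368 = 432 kbps = 0.432 Mbps.
short film: 18.332 Mbps × 1560 s = 28597.9 Mb
wedding highlight reel: 11.742 Mbps × 1080 s = 12681.4 Mb
security camera export: 3.292 Mbps × 42480 s = 139844.2 Mb
wedding ceremony recording: 14.442 Mbps × 4200 s = 60656.4 Mb
training video: 5.132 Mbps × 1620 s = 8313.8 Mb
Total: 250093.7 Mb = 31261.7 MB.
= 29.11 GiB.

29.1 GiB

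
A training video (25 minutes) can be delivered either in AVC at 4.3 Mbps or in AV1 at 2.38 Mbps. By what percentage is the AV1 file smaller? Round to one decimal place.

44.7%

25 min = 1500 s
AVC: 4.300 Mbps × 1500 s = 6450.0 Mb = 0.751 GiB.
AV1: 2.380 Mbps × 1500 s = 3570.0 Mb = 0.416 GiB.
Reduction: (1 − 0.416/0.751) × 100 = 44.65%.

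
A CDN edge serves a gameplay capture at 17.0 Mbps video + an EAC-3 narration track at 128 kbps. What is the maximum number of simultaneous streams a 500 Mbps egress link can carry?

29

Audio: 128 kbps = 0.128 Mbps.
Per-viewer media rate: 17.128 Mbps.
500 Mbps = 500.0 Mbps; 500.0 / 17.128 = 29.19 → 29 viewers.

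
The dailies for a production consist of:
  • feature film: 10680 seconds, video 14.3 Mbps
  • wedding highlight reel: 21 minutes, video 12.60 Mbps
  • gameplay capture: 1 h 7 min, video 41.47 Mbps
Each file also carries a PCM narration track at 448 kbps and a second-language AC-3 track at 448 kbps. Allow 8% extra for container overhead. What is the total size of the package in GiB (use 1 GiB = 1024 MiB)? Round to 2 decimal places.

Audio total: 448 + 448 = 896 kbps = 0.896 Mbps.
feature film: 15.196 Mbps × 10680 s × 1.08 = 175276.7 Mb
wedding highlight reel: 13.496 Mbps × 1260 s × 1.08 = 18365.4 Mb
gameplay capture: 42.366 Mbps × 4020 s × 1.08 = 183936.2 Mb
Total: 377578.3 Mb = 47197.3 MB.
= 43.96 GiB.

43.96 GiB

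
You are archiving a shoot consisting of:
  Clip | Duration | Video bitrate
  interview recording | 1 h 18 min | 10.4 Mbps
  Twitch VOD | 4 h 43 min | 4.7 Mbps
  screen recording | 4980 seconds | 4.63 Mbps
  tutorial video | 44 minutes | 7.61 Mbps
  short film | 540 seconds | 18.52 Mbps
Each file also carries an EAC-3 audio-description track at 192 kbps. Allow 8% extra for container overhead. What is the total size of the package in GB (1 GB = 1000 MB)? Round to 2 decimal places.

25.29 GB

Audio: 192 kbps = 0.192 Mbps.
interview recording: 10.592 Mbps × 4680 s × 1.08 = 53536.2 Mb
Twitch VOD: 4.892 Mbps × 16980 s × 1.08 = 89711.5 Mb
screen recording: 4.822 Mbps × 4980 s × 1.08 = 25934.6 Mb
tutorial video: 7.802 Mbps × 2640 s × 1.08 = 22245.1 Mb
short film: 18.712 Mbps × 540 s × 1.08 = 10912.8 Mb
Total: 202340.2 Mb = 25292.5 MB.
= 25.29 GB.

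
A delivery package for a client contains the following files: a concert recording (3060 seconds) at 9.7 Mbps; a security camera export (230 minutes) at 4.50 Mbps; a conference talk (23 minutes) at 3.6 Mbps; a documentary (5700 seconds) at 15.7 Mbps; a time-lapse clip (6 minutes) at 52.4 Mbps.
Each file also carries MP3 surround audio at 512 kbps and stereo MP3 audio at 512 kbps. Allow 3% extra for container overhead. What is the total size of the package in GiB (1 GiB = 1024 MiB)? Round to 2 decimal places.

Audio total: 512 + 512 = 1024 kbps = 1.024 Mbps.
concert recording: 10.724 Mbps × 3060 s × 1.03 = 33799.9 Mb
security camera export: 5.524 Mbps × 13800 s × 1.03 = 78518.1 Mb
conference talk: 4.624 Mbps × 1380 s × 1.03 = 6572.6 Mb
documentary: 16.724 Mbps × 5700 s × 1.03 = 98186.6 Mb
time-lapse clip: 53.424 Mbps × 360 s × 1.03 = 19809.6 Mb
Total: 236886.8 Mb = 29610.9 MB.
= 27.58 GiB.

27.58 GiB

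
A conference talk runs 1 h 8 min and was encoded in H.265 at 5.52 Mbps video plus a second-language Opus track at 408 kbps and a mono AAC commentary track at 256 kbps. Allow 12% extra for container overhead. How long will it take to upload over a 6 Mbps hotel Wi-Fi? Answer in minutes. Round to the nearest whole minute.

1 h 8 min = 68 min = 4080 s
Audio total: 408 + 256 = 664 kbps = 0.664 Mbps.
Total bitrate: 6.184 Mbps.
File: 6.184 Mbps × 4080 s = 25230.7 Mb.
With 12% container overhead: ×1.12. → 28258.4 Mb.
At 6 Mbps: 28258.4 / 6 = 4709.7 s ≈ 78.5 minutes.

78 minutes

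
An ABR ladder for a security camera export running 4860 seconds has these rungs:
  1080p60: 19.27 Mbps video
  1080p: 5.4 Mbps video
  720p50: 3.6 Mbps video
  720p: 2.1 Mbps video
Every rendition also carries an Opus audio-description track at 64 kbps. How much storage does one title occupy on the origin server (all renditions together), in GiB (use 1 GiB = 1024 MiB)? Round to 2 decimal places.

17.33 GiB

Audio: 64 kbps = 0.064 Mbps.
Sum of rendition bitrates: (19.27+0.064) + (5.4+0.064) + (3.6+0.064) + (2.1+0.064) = 30.626 Mbps.
× 4860 s = 148,842 Mb = 18,605 MB = 17.33 GiB.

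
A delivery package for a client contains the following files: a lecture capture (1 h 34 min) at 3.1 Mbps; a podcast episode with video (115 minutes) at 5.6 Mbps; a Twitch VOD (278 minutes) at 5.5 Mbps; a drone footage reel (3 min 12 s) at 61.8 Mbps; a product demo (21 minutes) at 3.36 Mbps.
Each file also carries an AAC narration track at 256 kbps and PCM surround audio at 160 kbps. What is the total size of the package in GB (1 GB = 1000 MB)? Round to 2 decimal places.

Audio total: 256 + 160 = 416 kbps = 0.416 Mbps.
lecture capture: 3.516 Mbps × 5640 s = 19830.2 Mb
podcast episode with video: 6.016 Mbps × 6900 s = 41510.4 Mb
Twitch VOD: 5.916 Mbps × 16680 s = 98678.9 Mb
drone footage reel: 62.216 Mbps × 192 s = 11945.5 Mb
product demo: 3.776 Mbps × 1260 s = 4757.8 Mb
Total: 176722.8 Mb = 22090.3 MB.
= 22.09 GB.

22.09 GB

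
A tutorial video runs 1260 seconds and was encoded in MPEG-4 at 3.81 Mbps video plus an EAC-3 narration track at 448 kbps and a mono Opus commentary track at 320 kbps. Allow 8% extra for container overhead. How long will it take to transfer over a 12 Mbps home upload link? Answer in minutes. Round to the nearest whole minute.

9 minutes

Audio total: 448 + 320 = 768 kbps = 0.768 Mbps.
Total bitrate: 4.578 Mbps.
File: 4.578 Mbps × 1260 s = 5768.3 Mb.
With 8% container overhead: ×1.08. → 6229.7 Mb.
At 12 Mbps: 6229.7 / 12 = 519.1 s ≈ 8.65 minutes.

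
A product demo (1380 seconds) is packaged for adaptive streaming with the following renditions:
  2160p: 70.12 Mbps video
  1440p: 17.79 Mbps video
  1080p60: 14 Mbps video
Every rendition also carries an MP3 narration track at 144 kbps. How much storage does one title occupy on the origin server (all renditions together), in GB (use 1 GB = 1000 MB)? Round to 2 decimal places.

Audio: 144 kbps = 0.144 Mbps.
Sum of rendition bitrates: (70.12+0.144) + (17.79+0.144) + (14+0.144) = 102.342 Mbps.
× 1380 s = 141,232 Mb = 17,654 MB = 17.65 GB.

17.65 GB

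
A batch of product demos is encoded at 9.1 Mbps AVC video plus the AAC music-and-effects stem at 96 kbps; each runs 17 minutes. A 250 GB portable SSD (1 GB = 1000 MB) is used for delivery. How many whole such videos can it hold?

17 min = 1020 s
Audio: 96 kbps = 0.096 Mbps.
Total bitrate: 9.196 Mbps.
Per item: 9.196 Mbps × 1020 s = 9,380 Mb = 1,172 MB.
Capacity: 250 GB = 2,000,000 Mb; 213.22 items → 213 complete.

213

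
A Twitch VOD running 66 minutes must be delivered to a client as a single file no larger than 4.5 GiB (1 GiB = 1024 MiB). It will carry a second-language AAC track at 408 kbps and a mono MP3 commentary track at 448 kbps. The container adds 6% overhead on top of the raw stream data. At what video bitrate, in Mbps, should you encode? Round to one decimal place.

Budget: 4.5 GiB = 38654.7 Mb.
Stream payload after overhead: 38654.7 / 1.06 = 36466.7 Mb.
66 min = 3960 s
Total bitrate budget: 36466.7 Mb / 3960 s = 9.209 Mbps.
Audio total: 408 + 448 = 856 kbps = 0.856 Mbps.
Video: 9.209 − 0.856 = 8.353 Mbps.

8.4 Mbps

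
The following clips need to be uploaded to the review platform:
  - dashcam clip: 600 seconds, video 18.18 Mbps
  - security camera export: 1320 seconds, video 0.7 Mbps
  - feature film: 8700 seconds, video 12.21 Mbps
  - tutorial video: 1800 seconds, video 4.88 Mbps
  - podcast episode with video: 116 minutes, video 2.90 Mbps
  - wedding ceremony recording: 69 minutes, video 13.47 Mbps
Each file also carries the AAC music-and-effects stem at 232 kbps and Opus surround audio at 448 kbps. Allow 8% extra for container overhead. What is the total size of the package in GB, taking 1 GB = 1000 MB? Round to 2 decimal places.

29.54 GB

Audio total: 232 + 448 = 680 kbps = 0.680 Mbps.
dashcam clip: 18.860 Mbps × 600 s × 1.08 = 12221.3 Mb
security camera export: 1.380 Mbps × 1320 s × 1.08 = 1967.3 Mb
feature film: 12.890 Mbps × 8700 s × 1.08 = 121114.4 Mb
tutorial video: 5.560 Mbps × 1800 s × 1.08 = 10808.6 Mb
podcast episode with video: 3.580 Mbps × 6960 s × 1.08 = 26910.1 Mb
wedding ceremony recording: 14.150 Mbps × 4140 s × 1.08 = 63267.5 Mb
Total: 236289.3 Mb = 29536.2 MB.
= 29.54 GB.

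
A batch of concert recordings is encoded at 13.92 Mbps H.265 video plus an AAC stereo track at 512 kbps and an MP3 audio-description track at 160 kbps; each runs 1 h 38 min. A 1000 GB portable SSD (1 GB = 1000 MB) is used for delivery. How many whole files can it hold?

1 h 38 min = 98 min = 5880 s
Audio total: 512 + 160 = 672 kbps = 0.672 Mbps.
Total bitrate: 14.592 Mbps.
Per item: 14.592 Mbps × 5880 s = 85,801 Mb = 10,725 MB.
Capacity: 1000 GB = 8,000,000 Mb; 93.24 items → 93 complete.

93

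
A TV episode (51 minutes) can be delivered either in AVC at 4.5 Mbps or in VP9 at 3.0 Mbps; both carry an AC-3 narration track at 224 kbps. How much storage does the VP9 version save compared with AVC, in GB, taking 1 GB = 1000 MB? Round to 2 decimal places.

0.57 GB

51 min = 3060 s
Audio: 224 kbps = 0.224 Mbps.
AVC: 4.724 Mbps × 3060 s = 14455.4 Mb = 1.807 GB.
VP9: 3.224 Mbps × 3060 s = 9865.4 Mb = 1.233 GB.
Saving: 1.807 − 1.233 = 0.574 GB.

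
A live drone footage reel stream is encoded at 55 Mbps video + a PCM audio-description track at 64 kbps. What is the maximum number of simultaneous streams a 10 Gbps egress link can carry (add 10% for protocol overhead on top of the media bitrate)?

Audio: 64 kbps = 0.064 Mbps.
Per-viewer media rate: 55.064 Mbps.
On the wire with 10% overhead: 60.570 Mbps.
10 Gbps = 10,000 Mbps; 10,000 / 60.570 = 165.10 → 165 viewers.

165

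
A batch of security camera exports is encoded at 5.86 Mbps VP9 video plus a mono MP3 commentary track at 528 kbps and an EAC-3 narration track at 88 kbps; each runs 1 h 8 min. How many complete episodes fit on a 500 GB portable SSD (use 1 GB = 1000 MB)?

1 h 8 min = 68 min = 4080 s
Audio total: 528 + 88 = 616 kbps = 0.616 Mbps.
Total bitrate: 6.476 Mbps.
Per item: 6.476 Mbps × 4080 s = 26,422 Mb = 3,303 MB.
Capacity: 500 GB = 4,000,000 Mb; 151.39 items → 151 complete.

151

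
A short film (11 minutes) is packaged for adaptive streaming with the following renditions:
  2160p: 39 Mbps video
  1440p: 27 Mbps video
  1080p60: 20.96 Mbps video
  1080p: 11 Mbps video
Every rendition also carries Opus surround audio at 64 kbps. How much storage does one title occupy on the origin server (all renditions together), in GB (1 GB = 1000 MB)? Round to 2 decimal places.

11 min = 660 s
Audio: 64 kbps = 0.064 Mbps.
Sum of rendition bitrates: (39+0.064) + (27+0.064) + (20.96+0.064) + (11+0.064) = 98.216 Mbps.
× 660 s = 64,823 Mb = 8,103 MB = 8.103 GB.

8.10 GB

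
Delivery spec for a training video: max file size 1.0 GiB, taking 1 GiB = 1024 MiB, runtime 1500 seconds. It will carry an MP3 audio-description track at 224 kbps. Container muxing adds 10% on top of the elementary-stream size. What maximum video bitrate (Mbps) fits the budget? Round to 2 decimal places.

4.98 Mbps

Budget: 1.0 GiB = 8589.9 Mb.
Stream payload after overhead: 8589.9 / 1.10 = 7809.0 Mb.
Total bitrate budget: 7809.0 Mb / 1500 s = 5.206 Mbps.
Audio: 224 kbps = 0.224 Mbps.
Video: 5.206 − 0.224 = 4.982 Mbps.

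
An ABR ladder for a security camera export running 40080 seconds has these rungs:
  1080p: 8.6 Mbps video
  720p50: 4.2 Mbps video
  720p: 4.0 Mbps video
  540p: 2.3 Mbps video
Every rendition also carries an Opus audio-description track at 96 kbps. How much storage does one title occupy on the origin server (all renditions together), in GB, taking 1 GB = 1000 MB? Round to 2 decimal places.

97.61 GB

Audio: 96 kbps = 0.096 Mbps.
Sum of rendition bitrates: (8.6+0.096) + (4.2+0.096) + (4.0+0.096) + (2.3+0.096) = 19.484 Mbps.
× 40080 s = 780,919 Mb = 97,615 MB = 97.61 GB.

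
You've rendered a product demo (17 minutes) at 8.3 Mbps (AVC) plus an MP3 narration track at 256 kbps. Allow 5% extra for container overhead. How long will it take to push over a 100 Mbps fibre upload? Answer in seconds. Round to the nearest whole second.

17 min = 1020 s
Audio: 256 kbps = 0.256 Mbps.
Total bitrate: 8.556 Mbps.
File: 8.556 Mbps × 1020 s = 8727.1 Mb.
With 5% container overhead: ×1.05. → 9163.5 Mb.
At 100 Mbps: 9163.5 / 100 = 91.6 s ≈ 91.6 seconds.

92 seconds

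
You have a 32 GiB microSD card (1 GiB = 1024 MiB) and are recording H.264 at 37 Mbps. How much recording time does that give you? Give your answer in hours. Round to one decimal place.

Capacity: 32 GiB = 274,878 Mb.
Recording time: 274,878 / 37.000 = 7,429 s ≈ 2.06 hours.

2.1 hours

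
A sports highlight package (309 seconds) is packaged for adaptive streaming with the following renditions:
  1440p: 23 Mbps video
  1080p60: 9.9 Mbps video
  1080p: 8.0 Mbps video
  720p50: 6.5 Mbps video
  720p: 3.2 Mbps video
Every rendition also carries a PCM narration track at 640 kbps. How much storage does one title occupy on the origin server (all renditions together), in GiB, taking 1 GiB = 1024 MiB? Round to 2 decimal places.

Audio: 640 kbps = 0.640 Mbps.
Sum of rendition bitrates: (23+0.640) + (9.9+0.640) + (8.0+0.640) + (6.5+0.640) + (3.2+0.640) = 53.800 Mbps.
× 309 s = 16,624 Mb = 2,078 MB = 1.935 GiB.

1.94 GiB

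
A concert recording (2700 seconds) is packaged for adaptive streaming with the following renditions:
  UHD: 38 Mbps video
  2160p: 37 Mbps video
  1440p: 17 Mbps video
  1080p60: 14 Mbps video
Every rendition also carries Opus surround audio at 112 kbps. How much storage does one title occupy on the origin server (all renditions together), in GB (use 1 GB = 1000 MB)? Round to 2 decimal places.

35.93 GB

Audio: 112 kbps = 0.112 Mbps.
Sum of rendition bitrates: (38+0.112) + (37+0.112) + (17+0.112) + (14+0.112) = 106.448 Mbps.
× 2700 s = 287,410 Mb = 35,926 MB = 35.93 GB.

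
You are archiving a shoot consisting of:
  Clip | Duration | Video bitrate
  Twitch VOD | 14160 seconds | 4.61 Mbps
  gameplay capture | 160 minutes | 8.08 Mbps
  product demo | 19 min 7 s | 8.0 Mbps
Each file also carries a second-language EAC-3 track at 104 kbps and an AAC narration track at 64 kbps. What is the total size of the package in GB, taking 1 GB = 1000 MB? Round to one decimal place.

Audio total: 104 + 64 = 168 kbps = 0.168 Mbps.
Twitch VOD: 4.778 Mbps × 14160 s = 67656.5 Mb
gameplay capture: 8.248 Mbps × 9600 s = 79180.8 Mb
product demo: 8.168 Mbps × 1147 s = 9368.7 Mb
Total: 156206.0 Mb = 19525.7 MB.
= 19.53 GB.

19.5 GB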